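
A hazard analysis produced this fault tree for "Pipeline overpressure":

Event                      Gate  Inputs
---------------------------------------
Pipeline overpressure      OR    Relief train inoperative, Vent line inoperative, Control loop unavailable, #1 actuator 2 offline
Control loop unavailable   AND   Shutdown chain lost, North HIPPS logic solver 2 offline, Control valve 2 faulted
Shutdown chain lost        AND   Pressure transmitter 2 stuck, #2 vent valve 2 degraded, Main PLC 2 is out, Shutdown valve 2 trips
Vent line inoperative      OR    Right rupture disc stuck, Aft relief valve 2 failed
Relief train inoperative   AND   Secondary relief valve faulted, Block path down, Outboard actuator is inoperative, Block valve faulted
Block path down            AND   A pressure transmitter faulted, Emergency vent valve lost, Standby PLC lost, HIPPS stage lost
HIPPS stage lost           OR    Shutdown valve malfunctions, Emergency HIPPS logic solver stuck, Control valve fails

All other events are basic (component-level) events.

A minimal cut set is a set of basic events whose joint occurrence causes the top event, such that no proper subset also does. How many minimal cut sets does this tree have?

7

HIPPS stage lost [OR]: union of children's cut sets → 3 cut set(s).
Block path down [AND]: one cut set from each child combined → 1 × 1 × 1 × 3 = 3 cut set(s).
Relief train inoperative [AND]: one cut set from each child combined → 1 × 3 × 1 × 1 = 3 cut set(s).
Vent line inoperative [OR]: union of children's cut sets → 2 cut set(s).
Shutdown chain lost [AND]: one cut set from each child combined → 1 × 1 × 1 × 1 = 1 cut set(s).
Control loop unavailable [AND]: one cut set from each child combined → 1 × 1 × 1 = 1 cut set(s).
Pipeline overpressure [OR]: union of children's cut sets → 7 cut set(s).
Minimal cut sets: {A pressure transmitter faulted, Block valve faulted, Emergency vent valve lost, Outboard actuator is inoperative, Secondary relief valve faulted, Shutdown valve malfunctions, Standby PLC lost}; {A pressure transmitter faulted, Block valve faulted, Emergency HIPPS logic solver stuck, Emergency vent valve lost, Outboard actuator is inoperative, Secondary relief valve faulted, Standby PLC lost}; {A pressure transmitter faulted, Block valve faulted, Control valve fails, Emergency vent valve lost, Outboard actuator is inoperative, Secondary relief valve faulted, Standby PLC lost}; {Right rupture disc stuck}; {Aft relief valve 2 failed}; {#2 vent valve 2 degraded, Control valve 2 faulted, Main PLC 2 is out, North HIPPS logic solver 2 offline, Pressure transmitter 2 stuck, Shutdown valve 2 trips}; {#1 actuator 2 offline}.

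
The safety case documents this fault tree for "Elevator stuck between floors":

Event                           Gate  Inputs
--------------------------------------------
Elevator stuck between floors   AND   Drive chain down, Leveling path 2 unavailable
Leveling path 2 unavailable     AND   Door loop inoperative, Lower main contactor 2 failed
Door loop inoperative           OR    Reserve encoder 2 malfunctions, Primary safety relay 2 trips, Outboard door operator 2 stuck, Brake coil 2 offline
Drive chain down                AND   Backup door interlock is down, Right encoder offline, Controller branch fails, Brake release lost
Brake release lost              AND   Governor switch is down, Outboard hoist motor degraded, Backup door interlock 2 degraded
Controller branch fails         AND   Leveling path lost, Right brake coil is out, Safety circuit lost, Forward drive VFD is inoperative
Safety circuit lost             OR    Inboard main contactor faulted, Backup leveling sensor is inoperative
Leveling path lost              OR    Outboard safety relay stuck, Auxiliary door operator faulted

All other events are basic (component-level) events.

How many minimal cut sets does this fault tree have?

16

Leveling path lost [OR]: union of children's cut sets → 2 cut set(s).
Safety circuit lost [OR]: union of children's cut sets → 2 cut set(s).
Controller branch fails [AND]: one cut set from each child combined → 2 × 1 × 2 × 1 = 4 cut set(s).
Brake release lost [AND]: one cut set from each child combined → 1 × 1 × 1 = 1 cut set(s).
Drive chain down [AND]: one cut set from each child combined → 1 × 1 × 4 × 1 = 4 cut set(s).
Door loop inoperative [OR]: union of children's cut sets → 4 cut set(s).
Leveling path 2 unavailable [AND]: one cut set from each child combined → 4 × 1 = 4 cut set(s).
Elevator stuck between floors [AND]: one cut set from each child combined → 4 × 4 = 16 cut set(s).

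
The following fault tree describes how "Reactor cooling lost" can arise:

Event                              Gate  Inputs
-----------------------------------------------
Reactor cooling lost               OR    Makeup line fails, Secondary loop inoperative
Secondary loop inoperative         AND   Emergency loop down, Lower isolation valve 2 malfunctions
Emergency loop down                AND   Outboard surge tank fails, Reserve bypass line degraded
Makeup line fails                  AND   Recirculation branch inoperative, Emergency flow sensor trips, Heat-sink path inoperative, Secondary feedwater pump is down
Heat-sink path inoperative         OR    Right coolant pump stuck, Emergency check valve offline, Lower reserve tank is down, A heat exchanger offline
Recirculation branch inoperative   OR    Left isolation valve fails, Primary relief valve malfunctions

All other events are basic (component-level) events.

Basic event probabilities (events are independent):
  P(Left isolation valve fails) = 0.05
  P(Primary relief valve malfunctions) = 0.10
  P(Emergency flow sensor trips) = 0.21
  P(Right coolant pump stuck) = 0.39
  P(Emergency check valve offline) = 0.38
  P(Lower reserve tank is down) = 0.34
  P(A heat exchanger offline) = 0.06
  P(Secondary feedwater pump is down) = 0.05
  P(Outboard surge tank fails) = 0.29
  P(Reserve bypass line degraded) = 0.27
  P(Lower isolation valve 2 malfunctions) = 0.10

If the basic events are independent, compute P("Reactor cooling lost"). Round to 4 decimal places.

0.0090

P(Recirculation branch inoperative) [OR] = 1 − (1−0.05) × (1−0.10) = 0.145000
P(Heat-sink path inoperative) [OR] = 1 − (1−0.39) × (1−0.38) × (1−0.34) × (1−0.06) = 0.765365
P(Makeup line fails) [AND] = 0.145000 × 0.21 × 0.765365 × 0.05 = 0.001165
P(Emergency loop down) [AND] = 0.29 × 0.27 = 0.078300
P(Secondary loop inoperative) [AND] = 0.078300 × 0.10 = 0.007830
P(Reactor cooling lost) [OR] = 1 − (1−0.001165) × (1−0.007830) = 0.008986
Rounded to 4 decimal places: P(Reactor cooling lost) ≈ 0.0090.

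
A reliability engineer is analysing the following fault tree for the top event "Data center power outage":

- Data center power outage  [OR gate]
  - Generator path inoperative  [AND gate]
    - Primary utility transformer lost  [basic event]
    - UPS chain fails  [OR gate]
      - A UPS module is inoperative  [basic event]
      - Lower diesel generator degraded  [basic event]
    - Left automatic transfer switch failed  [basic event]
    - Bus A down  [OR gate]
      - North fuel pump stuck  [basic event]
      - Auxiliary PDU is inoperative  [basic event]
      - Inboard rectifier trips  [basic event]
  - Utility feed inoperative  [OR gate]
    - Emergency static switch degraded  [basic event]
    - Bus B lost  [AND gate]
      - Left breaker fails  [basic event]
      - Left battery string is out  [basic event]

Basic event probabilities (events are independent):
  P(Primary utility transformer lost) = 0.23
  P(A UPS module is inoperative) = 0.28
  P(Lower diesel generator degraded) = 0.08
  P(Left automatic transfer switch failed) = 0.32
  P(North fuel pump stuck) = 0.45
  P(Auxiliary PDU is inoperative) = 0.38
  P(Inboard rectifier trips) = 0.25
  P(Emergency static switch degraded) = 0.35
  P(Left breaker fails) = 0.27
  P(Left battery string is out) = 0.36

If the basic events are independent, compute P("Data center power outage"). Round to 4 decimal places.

P(UPS chain fails) [OR] = 1 − (1−0.28) × (1−0.08) = 0.337600
P(Bus A down) [OR] = 1 − (1−0.45) × (1−0.38) × (1−0.25) = 0.744250
P(Generator path inoperative) [AND] = 0.23 × 0.337600 × 0.32 × 0.744250 = 0.018493
P(Bus B lost) [AND] = 0.27 × 0.36 = 0.097200
P(Utility feed inoperative) [OR] = 1 − (1−0.35) × (1−0.097200) = 0.413180
P(Data center power outage) [OR] = 1 − (1−0.018493) × (1−0.413180) = 0.424032
Rounded to 4 decimal places: P(Data center power outage) ≈ 0.4240.

0.4240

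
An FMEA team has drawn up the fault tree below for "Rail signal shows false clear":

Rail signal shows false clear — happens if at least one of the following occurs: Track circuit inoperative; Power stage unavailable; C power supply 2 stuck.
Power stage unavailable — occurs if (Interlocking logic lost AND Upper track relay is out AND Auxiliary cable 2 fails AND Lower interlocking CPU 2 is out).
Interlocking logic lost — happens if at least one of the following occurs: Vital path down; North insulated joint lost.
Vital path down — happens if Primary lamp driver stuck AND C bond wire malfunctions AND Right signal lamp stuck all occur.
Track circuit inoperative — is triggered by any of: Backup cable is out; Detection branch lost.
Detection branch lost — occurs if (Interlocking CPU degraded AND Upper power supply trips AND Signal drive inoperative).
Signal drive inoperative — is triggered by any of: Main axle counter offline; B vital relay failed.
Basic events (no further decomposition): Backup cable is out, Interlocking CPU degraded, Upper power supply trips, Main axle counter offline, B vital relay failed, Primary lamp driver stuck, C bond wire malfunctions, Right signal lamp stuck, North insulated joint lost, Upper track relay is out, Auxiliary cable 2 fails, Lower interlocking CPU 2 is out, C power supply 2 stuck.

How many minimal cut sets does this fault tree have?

6

Signal drive inoperative [OR]: union of children's cut sets → 2 cut set(s).
Detection branch lost [AND]: one cut set from each child combined → 1 × 1 × 2 = 2 cut set(s).
Track circuit inoperative [OR]: union of children's cut sets → 3 cut set(s).
Vital path down [AND]: one cut set from each child combined → 1 × 1 × 1 = 1 cut set(s).
Interlocking logic lost [OR]: union of children's cut sets → 2 cut set(s).
Power stage unavailable [AND]: one cut set from each child combined → 2 × 1 × 1 × 1 = 2 cut set(s).
Rail signal shows false clear [OR]: union of children's cut sets → 6 cut set(s).
Minimal cut sets: {Backup cable is out}; {Interlocking CPU degraded, Main axle counter offline, Upper power supply trips}; {B vital relay failed, Interlocking CPU degraded, Upper power supply trips}; {Auxiliary cable 2 fails, C bond wire malfunctions, Lower interlocking CPU 2 is out, Primary lamp driver stuck, Right signal lamp stuck, Upper track relay is out}; {Auxiliary cable 2 fails, Lower interlocking CPU 2 is out, North insulated joint lost, Upper track relay is out}; {C power supply 2 stuck}.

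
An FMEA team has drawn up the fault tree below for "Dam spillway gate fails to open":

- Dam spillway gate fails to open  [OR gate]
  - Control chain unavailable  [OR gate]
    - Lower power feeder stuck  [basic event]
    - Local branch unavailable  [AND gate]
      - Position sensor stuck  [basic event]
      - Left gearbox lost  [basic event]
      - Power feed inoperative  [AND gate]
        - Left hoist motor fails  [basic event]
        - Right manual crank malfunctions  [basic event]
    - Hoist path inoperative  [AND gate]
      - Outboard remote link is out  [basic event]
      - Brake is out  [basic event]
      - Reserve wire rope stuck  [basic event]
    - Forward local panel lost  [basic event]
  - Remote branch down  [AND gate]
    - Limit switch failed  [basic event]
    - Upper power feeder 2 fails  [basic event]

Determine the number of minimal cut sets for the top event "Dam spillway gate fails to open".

5

Power feed inoperative [AND]: one cut set from each child combined → 1 × 1 = 1 cut set(s).
Local branch unavailable [AND]: one cut set from each child combined → 1 × 1 × 1 = 1 cut set(s).
Hoist path inoperative [AND]: one cut set from each child combined → 1 × 1 × 1 = 1 cut set(s).
Control chain unavailable [OR]: union of children's cut sets → 4 cut set(s).
Remote branch down [AND]: one cut set from each child combined → 1 × 1 = 1 cut set(s).
Dam spillway gate fails to open [OR]: union of children's cut sets → 5 cut set(s).
Minimal cut sets: {Lower power feeder stuck}; {Left gearbox lost, Left hoist motor fails, Position sensor stuck, Right manual crank malfunctions}; {Brake is out, Outboard remote link is out, Reserve wire rope stuck}; {Forward local panel lost}; {Limit switch failed, Upper power feeder 2 fails}.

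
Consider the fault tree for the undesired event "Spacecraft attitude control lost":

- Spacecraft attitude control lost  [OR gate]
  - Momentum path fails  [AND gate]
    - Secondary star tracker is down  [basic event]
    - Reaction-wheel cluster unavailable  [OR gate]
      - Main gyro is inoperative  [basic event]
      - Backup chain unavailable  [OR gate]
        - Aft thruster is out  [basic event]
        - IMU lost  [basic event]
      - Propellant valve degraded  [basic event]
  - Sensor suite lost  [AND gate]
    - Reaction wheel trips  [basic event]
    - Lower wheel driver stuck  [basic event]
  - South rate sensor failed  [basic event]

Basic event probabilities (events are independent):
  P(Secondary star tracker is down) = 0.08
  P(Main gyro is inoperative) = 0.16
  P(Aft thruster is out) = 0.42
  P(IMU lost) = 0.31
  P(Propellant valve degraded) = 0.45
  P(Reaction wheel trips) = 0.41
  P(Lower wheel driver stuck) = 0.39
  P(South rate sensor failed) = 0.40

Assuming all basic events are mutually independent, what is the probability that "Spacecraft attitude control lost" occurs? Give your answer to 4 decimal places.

0.5288

P(Backup chain unavailable) [OR] = 1 − (1−0.42) × (1−0.31) = 0.599800
P(Reaction-wheel cluster unavailable) [OR] = 1 − (1−0.16) × (1−0.599800) × (1−0.45) = 0.815108
P(Momentum path fails) [AND] = 0.08 × 0.815108 = 0.065209
P(Sensor suite lost) [AND] = 0.41 × 0.39 = 0.159900
P(Spacecraft attitude control lost) [OR] = 1 − (1−0.065209) × (1−0.159900) × (1−0.40) = 0.528809
Rounded to 4 decimal places: P(Spacecraft attitude control lost) ≈ 0.5288.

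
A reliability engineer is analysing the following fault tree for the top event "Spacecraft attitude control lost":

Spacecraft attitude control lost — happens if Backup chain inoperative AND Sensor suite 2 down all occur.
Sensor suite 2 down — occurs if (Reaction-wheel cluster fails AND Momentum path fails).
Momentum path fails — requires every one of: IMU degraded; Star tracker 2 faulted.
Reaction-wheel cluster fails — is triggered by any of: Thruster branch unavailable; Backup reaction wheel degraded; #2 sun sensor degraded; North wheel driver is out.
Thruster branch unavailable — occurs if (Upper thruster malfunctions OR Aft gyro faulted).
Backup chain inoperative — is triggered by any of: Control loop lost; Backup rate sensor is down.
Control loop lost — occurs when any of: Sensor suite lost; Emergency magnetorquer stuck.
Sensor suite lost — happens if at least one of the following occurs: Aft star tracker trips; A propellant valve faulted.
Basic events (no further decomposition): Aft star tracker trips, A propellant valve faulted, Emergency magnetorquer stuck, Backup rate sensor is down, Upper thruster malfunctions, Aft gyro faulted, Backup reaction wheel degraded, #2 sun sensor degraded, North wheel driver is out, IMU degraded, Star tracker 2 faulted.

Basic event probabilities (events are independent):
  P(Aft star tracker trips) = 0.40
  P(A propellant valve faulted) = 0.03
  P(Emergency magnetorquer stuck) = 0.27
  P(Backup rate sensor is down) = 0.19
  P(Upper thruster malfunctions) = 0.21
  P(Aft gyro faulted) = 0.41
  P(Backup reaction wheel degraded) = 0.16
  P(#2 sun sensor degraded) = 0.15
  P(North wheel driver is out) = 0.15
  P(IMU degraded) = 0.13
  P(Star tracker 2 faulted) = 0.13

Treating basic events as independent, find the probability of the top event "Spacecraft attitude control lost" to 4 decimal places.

0.0079

P(Sensor suite lost) [OR] = 1 − (1−0.40) × (1−0.03) = 0.418000
P(Control loop lost) [OR] = 1 − (1−0.418000) × (1−0.27) = 0.575140
P(Backup chain inoperative) [OR] = 1 − (1−0.575140) × (1−0.19) = 0.655863
P(Thruster branch unavailable) [OR] = 1 − (1−0.21) × (1−0.41) = 0.533900
P(Reaction-wheel cluster fails) [OR] = 1 − (1−0.533900) × (1−0.16) × (1−0.15) × (1−0.15) = 0.717124
P(Momentum path fails) [AND] = 0.13 × 0.13 = 0.016900
P(Sensor suite 2 down) [AND] = 0.717124 × 0.016900 = 0.012119
P(Spacecraft attitude control lost) [AND] = 0.655863 × 0.012119 = 0.007948
Rounded to 4 decimal places: P(Spacecraft attitude control lost) ≈ 0.0079.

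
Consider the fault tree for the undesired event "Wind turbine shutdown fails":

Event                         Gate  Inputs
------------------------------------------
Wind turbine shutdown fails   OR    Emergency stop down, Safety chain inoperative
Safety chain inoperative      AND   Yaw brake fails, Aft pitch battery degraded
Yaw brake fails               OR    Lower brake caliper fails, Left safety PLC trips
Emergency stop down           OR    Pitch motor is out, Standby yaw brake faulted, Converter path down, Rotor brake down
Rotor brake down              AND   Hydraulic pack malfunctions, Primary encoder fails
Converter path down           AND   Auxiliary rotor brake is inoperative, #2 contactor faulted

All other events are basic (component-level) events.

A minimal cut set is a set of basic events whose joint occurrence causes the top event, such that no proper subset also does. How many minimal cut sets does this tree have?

6

Converter path down [AND]: one cut set from each child combined → 1 × 1 = 1 cut set(s).
Rotor brake down [AND]: one cut set from each child combined → 1 × 1 = 1 cut set(s).
Emergency stop down [OR]: union of children's cut sets → 4 cut set(s).
Yaw brake fails [OR]: union of children's cut sets → 2 cut set(s).
Safety chain inoperative [AND]: one cut set from each child combined → 2 × 1 = 2 cut set(s).
Wind turbine shutdown fails [OR]: union of children's cut sets → 6 cut set(s).
Minimal cut sets: {Pitch motor is out}; {Standby yaw brake faulted}; {#2 contactor faulted, Auxiliary rotor brake is inoperative}; {Hydraulic pack malfunctions, Primary encoder fails}; {Aft pitch battery degraded, Lower brake caliper fails}; {Aft pitch battery degraded, Left safety PLC trips}.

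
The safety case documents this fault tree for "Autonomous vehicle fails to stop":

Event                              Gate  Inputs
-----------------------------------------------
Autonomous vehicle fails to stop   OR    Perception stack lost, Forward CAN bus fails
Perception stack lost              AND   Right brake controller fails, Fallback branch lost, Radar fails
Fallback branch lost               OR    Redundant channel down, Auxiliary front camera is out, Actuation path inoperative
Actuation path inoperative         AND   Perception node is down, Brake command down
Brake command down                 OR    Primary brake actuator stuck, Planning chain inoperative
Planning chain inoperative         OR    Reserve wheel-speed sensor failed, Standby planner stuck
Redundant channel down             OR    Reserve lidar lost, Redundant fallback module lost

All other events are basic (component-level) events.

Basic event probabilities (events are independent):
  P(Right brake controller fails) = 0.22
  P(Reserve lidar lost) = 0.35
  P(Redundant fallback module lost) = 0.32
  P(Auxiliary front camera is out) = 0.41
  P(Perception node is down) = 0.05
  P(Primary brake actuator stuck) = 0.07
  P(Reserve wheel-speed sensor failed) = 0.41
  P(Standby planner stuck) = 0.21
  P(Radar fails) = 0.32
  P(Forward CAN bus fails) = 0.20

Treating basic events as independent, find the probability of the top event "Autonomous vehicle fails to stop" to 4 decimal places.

P(Redundant channel down) [OR] = 1 − (1−0.35) × (1−0.32) = 0.558000
P(Planning chain inoperative) [OR] = 1 − (1−0.41) × (1−0.21) = 0.533900
P(Brake command down) [OR] = 1 − (1−0.07) × (1−0.533900) = 0.566527
P(Actuation path inoperative) [AND] = 0.05 × 0.566527 = 0.028326
P(Fallback branch lost) [OR] = 1 − (1−0.558000) × (1−0.41) × (1−0.028326) = 0.746607
P(Perception stack lost) [AND] = 0.22 × 0.746607 × 0.32 = 0.052561
P(Autonomous vehicle fails to stop) [OR] = 1 − (1−0.052561) × (1−0.20) = 0.242049
Rounded to 4 decimal places: P(Autonomous vehicle fails to stop) ≈ 0.2420.

0.2420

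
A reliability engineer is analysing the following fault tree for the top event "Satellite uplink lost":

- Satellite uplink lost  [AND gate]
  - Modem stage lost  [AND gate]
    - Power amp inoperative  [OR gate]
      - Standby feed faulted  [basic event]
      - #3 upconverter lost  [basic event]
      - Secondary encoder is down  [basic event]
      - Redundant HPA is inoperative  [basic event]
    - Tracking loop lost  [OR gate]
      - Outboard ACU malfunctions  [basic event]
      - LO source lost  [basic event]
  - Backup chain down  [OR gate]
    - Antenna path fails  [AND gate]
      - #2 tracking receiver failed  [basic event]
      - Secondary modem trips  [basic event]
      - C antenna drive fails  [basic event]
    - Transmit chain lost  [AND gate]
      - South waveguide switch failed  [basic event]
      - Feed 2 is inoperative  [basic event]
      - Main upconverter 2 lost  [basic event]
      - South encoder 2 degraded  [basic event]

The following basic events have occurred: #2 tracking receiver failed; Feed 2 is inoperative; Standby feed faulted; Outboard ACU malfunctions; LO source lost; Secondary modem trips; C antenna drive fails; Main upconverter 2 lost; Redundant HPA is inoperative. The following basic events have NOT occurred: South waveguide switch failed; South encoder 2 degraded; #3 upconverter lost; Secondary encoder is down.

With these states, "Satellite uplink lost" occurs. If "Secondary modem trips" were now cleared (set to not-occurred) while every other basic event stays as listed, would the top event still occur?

No

Counterfactual: set "Secondary modem trips" to not occurred.
Power amp inoperative [OR]: Standby feed faulted=occurs, #3 upconverter lost=not, Secondary encoder is down=not, Redundant HPA is inoperative=occurs → at least one input occurs → occurs.
Tracking loop lost [OR]: Outboard ACU malfunctions=occurs, LO source lost=occurs → at least one input occurs → occurs.
Modem stage lost [AND]: Power amp inoperative=occurs, Tracking loop lost=occurs → all inputs occur → occurs.
Antenna path fails [AND]: #2 tracking receiver failed=occurs, Secondary modem trips=not, C antenna drive fails=occurs → not all inputs occur → does not occur.
Transmit chain lost [AND]: South waveguide switch failed=not, Feed 2 is inoperative=occurs, Main upconverter 2 lost=occurs, South encoder 2 degraded=not → not all inputs occur → does not occur.
Backup chain down [OR]: Antenna path fails=not, Transmit chain lost=not → no input occurs → does not occur.
Satellite uplink lost [AND]: Modem stage lost=occurs, Backup chain down=not → not all inputs occur → does not occur.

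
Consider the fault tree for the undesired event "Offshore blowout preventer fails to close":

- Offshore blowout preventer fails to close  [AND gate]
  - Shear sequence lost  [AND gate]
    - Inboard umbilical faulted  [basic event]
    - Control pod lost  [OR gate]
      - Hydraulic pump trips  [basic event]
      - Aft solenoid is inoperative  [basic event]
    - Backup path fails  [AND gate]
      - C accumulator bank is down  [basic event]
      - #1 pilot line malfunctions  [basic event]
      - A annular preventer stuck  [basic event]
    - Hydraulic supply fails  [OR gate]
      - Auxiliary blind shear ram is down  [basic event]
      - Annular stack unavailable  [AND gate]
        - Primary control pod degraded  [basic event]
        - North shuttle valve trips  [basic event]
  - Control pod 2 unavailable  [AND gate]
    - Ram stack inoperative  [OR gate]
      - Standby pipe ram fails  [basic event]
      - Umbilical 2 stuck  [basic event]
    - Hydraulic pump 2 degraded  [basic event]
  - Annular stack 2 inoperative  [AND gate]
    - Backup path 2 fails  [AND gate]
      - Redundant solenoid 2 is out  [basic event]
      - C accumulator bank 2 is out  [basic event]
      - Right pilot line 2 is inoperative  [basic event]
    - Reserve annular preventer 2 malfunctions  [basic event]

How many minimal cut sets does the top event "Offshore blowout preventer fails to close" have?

8

Control pod lost [OR]: union of children's cut sets → 2 cut set(s).
Backup path fails [AND]: one cut set from each child combined → 1 × 1 × 1 = 1 cut set(s).
Annular stack unavailable [AND]: one cut set from each child combined → 1 × 1 = 1 cut set(s).
Hydraulic supply fails [OR]: union of children's cut sets → 2 cut set(s).
Shear sequence lost [AND]: one cut set from each child combined → 1 × 2 × 1 × 2 = 4 cut set(s).
Ram stack inoperative [OR]: union of children's cut sets → 2 cut set(s).
Control pod 2 unavailable [AND]: one cut set from each child combined → 2 × 1 = 2 cut set(s).
Backup path 2 fails [AND]: one cut set from each child combined → 1 × 1 × 1 = 1 cut set(s).
Annular stack 2 inoperative [AND]: one cut set from each child combined → 1 × 1 = 1 cut set(s).
Offshore blowout preventer fails to close [AND]: one cut set from each child combined → 4 × 2 × 1 = 8 cut set(s).
Minimal cut sets: {#1 pilot line malfunctions, A annular preventer stuck, Auxiliary blind shear ram is down, C accumulator bank 2 is out, C accumulator bank is down, Hydraulic pump 2 degraded, Hydraulic pump trips, Inboard umbilical faulted, Redundant solenoid 2 is out, Reserve annular preventer 2 malfunctions, Right pilot line 2 is inoperative, Standby pipe ram fails}; {#1 pilot line malfunctions, A annular preventer stuck, Auxiliary blind shear ram is down, C accumulator bank 2 is out, C accumulator bank is down, Hydraulic pump 2 degraded, Hydraulic pump trips, Inboard umbilical faulted, Redundant solenoid 2 is out, Reserve annular preventer 2 malfunctions, Right pilot line 2 is inoperative, Umbilical 2 stuck}; {#1 pilot line malfunctions, A annular preventer stuck, C accumulator bank 2 is out, C accumulator bank is down, Hydraulic pump 2 degraded, Hydraulic pump trips, Inboard umbilical faulted, North shuttle valve trips, Primary control pod degraded, Redundant solenoid 2 is out, Reserve annular preventer 2 malfunctions, Right pilot line 2 is inoperative, Standby pipe ram fails}; {#1 pilot line malfunctions, A annular preventer stuck, C accumulator bank 2 is out, C accumulator bank is down, Hydraulic pump 2 degraded, Hydraulic pump trips, Inboard umbilical faulted, North shuttle valve trips, Primary control pod degraded, Redundant solenoid 2 is out, Reserve annular preventer 2 malfunctions, Right pilot line 2 is inoperative, Umbilical 2 stuck}; {#1 pilot line malfunctions, A annular preventer stuck, Aft solenoid is inoperative, Auxiliary blind shear ram is down, C accumulator bank 2 is out, C accumulator bank is down, Hydraulic pump 2 degraded, Inboard umbilical faulted, Redundant solenoid 2 is out, Reserve annular preventer 2 malfunctions, Right pilot line 2 is inoperative, Standby pipe ram fails}; {#1 pilot line malfunctions, A annular preventer stuck, Aft solenoid is inoperative, Auxiliary blind shear ram is down, C accumulator bank 2 is out, C accumulator bank is down, Hydraulic pump 2 degraded, Inboard umbilical faulted, Redundant solenoid 2 is out, Reserve annular preventer 2 malfunctions, Right pilot line 2 is inoperative, Umbilical 2 stuck}; {#1 pilot line malfunctions, A annular preventer stuck, Aft solenoid is inoperative, C accumulator bank 2 is out, C accumulator bank is down, Hydraulic pump 2 degraded, Inboard umbilical faulted, North shuttle valve trips, Primary control pod degraded, Redundant solenoid 2 is out, Reserve annular preventer 2 malfunctions, Right pilot line 2 is inoperative, Standby pipe ram fails}; {#1 pilot line malfunctions, A annular preventer stuck, Aft solenoid is inoperative, C accumulator bank 2 is out, C accumulator bank is down, Hydraulic pump 2 degraded, Inboard umbilical faulted, North shuttle valve trips, Primary control pod degraded, Redundant solenoid 2 is out, Reserve annular preventer 2 malfunctions, Right pilot line 2 is inoperative, Umbilical 2 stuck}.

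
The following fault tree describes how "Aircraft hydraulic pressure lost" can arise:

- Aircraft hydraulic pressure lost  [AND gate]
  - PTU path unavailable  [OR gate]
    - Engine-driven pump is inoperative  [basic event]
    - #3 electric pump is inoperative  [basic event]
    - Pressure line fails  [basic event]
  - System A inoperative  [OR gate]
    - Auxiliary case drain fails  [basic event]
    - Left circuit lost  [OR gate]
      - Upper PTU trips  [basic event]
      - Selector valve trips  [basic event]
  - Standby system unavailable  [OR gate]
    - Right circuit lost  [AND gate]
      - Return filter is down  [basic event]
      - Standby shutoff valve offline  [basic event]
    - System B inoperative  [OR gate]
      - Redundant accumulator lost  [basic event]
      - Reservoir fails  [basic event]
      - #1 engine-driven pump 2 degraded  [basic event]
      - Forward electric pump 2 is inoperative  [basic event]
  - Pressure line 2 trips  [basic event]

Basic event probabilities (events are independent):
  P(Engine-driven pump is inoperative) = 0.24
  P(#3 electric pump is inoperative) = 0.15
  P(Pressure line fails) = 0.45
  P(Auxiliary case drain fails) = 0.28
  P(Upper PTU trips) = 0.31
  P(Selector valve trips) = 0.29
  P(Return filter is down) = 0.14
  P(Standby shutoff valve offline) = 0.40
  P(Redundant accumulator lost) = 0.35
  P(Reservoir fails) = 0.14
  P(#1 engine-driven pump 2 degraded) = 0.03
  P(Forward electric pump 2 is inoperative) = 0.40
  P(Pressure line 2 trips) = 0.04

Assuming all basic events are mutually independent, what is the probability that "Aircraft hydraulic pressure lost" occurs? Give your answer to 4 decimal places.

P(PTU path unavailable) [OR] = 1 − (1−0.24) × (1−0.15) × (1−0.45) = 0.644700
P(Left circuit lost) [OR] = 1 − (1−0.31) × (1−0.29) = 0.510100
P(System A inoperative) [OR] = 1 − (1−0.28) × (1−0.510100) = 0.647272
P(Right circuit lost) [AND] = 0.14 × 0.40 = 0.056000
P(System B inoperative) [OR] = 1 − (1−0.35) × (1−0.14) × (1−0.03) × (1−0.40) = 0.674662
P(Standby system unavailable) [OR] = 1 − (1−0.056000) × (1−0.674662) = 0.692881
P(Aircraft hydraulic pressure lost) [AND] = 0.644700 × 0.647272 × 0.692881 × 0.04 = 0.011565
Rounded to 4 decimal places: P(Aircraft hydraulic pressure lost) ≈ 0.0116.

0.0116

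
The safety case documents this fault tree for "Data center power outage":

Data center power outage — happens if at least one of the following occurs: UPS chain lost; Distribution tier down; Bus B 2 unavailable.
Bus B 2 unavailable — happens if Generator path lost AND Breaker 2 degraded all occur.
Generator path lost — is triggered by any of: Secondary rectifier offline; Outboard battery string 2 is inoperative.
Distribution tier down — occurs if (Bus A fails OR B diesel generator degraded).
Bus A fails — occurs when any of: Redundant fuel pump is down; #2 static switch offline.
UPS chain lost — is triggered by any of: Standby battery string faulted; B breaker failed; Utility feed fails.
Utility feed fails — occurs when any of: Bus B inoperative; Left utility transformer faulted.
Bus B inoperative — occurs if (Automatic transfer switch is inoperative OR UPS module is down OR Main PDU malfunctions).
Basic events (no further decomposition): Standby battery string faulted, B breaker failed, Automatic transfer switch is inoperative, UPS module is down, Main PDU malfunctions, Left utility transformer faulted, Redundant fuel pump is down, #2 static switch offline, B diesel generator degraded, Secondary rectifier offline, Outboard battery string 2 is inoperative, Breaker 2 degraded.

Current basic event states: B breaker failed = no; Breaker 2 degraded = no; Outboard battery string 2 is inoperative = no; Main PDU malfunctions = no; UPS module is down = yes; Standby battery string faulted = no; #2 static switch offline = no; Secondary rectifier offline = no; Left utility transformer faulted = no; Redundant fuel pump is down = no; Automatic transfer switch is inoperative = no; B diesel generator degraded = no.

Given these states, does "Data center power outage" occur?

Yes

Bus B inoperative [OR]: Automatic transfer switch is inoperative=not, UPS module is down=occurs, Main PDU malfunctions=not → at least one input occurs → occurs.
Utility feed fails [OR]: Bus B inoperative=occurs, Left utility transformer faulted=not → at least one input occurs → occurs.
UPS chain lost [OR]: Standby battery string faulted=not, B breaker failed=not, Utility feed fails=occurs → at least one input occurs → occurs.
Bus A fails [OR]: Redundant fuel pump is down=not, #2 static switch offline=not → no input occurs → does not occur.
Distribution tier down [OR]: Bus A fails=not, B diesel generator degraded=not → no input occurs → does not occur.
Generator path lost [OR]: Secondary rectifier offline=not, Outboard battery string 2 is inoperative=not → no input occurs → does not occur.
Bus B 2 unavailable [AND]: Generator path lost=not, Breaker 2 degraded=not → not all inputs occur → does not occur.
Data center power outage [OR]: UPS chain lost=occurs, Distribution tier down=not, Bus B 2 unavailable=not → at least one input occurs → occurs.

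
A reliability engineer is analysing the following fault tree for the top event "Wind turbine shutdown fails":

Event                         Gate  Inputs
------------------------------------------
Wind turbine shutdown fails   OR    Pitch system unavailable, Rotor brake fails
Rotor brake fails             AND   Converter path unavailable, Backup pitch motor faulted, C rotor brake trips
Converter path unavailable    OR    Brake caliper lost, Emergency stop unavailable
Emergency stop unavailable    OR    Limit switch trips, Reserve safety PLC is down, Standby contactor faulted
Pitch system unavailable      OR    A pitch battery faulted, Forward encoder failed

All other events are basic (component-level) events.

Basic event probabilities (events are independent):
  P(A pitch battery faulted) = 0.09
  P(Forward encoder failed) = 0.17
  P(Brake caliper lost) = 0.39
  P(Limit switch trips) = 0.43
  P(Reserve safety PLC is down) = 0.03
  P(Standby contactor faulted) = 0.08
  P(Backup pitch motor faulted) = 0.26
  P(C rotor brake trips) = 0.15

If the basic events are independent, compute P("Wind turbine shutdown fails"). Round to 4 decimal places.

0.2650

P(Pitch system unavailable) [OR] = 1 − (1−0.09) × (1−0.17) = 0.244700
P(Emergency stop unavailable) [OR] = 1 − (1−0.43) × (1−0.03) × (1−0.08) = 0.491332
P(Converter path unavailable) [OR] = 1 − (1−0.39) × (1−0.491332) = 0.689713
P(Rotor brake fails) [AND] = 0.689713 × 0.26 × 0.15 = 0.026899
P(Wind turbine shutdown fails) [OR] = 1 − (1−0.244700) × (1−0.026899) = 0.265017
Rounded to 4 decimal places: P(Wind turbine shutdown fails) ≈ 0.2650.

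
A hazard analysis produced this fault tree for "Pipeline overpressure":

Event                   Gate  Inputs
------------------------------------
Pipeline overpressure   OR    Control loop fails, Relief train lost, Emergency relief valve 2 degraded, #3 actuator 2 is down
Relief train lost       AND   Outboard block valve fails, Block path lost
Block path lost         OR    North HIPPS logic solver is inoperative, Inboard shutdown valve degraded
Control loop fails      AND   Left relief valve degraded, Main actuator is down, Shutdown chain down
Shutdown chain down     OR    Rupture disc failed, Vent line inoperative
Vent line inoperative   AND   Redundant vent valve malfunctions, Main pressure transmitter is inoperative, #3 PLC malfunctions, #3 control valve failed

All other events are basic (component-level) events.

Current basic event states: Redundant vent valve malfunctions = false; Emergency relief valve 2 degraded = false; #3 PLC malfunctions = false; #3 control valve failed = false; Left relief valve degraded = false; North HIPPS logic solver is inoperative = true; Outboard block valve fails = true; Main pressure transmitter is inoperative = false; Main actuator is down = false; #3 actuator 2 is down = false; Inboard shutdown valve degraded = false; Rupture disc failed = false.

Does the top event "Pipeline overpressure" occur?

Yes

Vent line inoperative [AND]: Redundant vent valve malfunctions=not, Main pressure transmitter is inoperative=not, #3 PLC malfunctions=not, #3 control valve failed=not → not all inputs occur → does not occur.
Shutdown chain down [OR]: Rupture disc failed=not, Vent line inoperative=not → no input occurs → does not occur.
Control loop fails [AND]: Left relief valve degraded=not, Main actuator is down=not, Shutdown chain down=not → not all inputs occur → does not occur.
Block path lost [OR]: North HIPPS logic solver is inoperative=occurs, Inboard shutdown valve degraded=not → at least one input occurs → occurs.
Relief train lost [AND]: Outboard block valve fails=occurs, Block path lost=occurs → all inputs occur → occurs.
Pipeline overpressure [OR]: Control loop fails=not, Relief train lost=occurs, Emergency relief valve 2 degraded=not, #3 actuator 2 is down=not → at least one input occurs → occurs.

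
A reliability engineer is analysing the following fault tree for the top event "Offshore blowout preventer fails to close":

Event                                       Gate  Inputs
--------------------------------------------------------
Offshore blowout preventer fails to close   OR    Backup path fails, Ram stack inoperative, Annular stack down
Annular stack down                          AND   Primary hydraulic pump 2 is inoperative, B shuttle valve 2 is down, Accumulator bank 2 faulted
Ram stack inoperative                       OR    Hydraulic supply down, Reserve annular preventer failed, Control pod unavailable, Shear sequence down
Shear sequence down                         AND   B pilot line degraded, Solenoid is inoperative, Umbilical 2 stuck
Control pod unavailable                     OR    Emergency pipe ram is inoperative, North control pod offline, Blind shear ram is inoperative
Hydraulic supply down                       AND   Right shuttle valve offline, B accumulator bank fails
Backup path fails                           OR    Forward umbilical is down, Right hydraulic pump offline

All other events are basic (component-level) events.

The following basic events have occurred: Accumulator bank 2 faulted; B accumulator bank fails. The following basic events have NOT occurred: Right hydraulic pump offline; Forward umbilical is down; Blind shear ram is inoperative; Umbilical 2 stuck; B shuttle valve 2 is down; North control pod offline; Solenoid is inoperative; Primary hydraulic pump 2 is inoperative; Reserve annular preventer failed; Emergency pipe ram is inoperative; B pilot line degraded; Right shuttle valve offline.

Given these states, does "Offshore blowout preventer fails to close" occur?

Backup path fails [OR]: Forward umbilical is down=not, Right hydraulic pump offline=not → no input occurs → does not occur.
Hydraulic supply down [AND]: Right shuttle valve offline=not, B accumulator bank fails=occurs → not all inputs occur → does not occur.
Control pod unavailable [OR]: Emergency pipe ram is inoperative=not, North control pod offline=not, Blind shear ram is inoperative=not → no input occurs → does not occur.
Shear sequence down [AND]: B pilot line degraded=not, Solenoid is inoperative=not, Umbilical 2 stuck=not → not all inputs occur → does not occur.
Ram stack inoperative [OR]: Hydraulic supply down=not, Reserve annular preventer failed=not, Control pod unavailable=not, Shear sequence down=not → no input occurs → does not occur.
Annular stack down [AND]: Primary hydraulic pump 2 is inoperative=not, B shuttle valve 2 is down=not, Accumulator bank 2 faulted=occurs → not all inputs occur → does not occur.
Offshore blowout preventer fails to close [OR]: Backup path fails=not, Ram stack inoperative=not, Annular stack down=not → no input occurs → does not occur.

No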